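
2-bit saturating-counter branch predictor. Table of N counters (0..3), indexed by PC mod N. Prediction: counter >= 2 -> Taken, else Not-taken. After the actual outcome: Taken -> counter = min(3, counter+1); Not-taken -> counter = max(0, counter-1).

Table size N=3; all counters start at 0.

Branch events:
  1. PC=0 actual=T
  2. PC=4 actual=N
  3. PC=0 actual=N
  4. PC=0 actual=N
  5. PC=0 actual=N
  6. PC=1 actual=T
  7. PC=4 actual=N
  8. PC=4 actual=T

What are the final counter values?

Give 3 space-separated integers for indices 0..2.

Ev 1: PC=0 idx=0 pred=N actual=T -> ctr[0]=1
Ev 2: PC=4 idx=1 pred=N actual=N -> ctr[1]=0
Ev 3: PC=0 idx=0 pred=N actual=N -> ctr[0]=0
Ev 4: PC=0 idx=0 pred=N actual=N -> ctr[0]=0
Ev 5: PC=0 idx=0 pred=N actual=N -> ctr[0]=0
Ev 6: PC=1 idx=1 pred=N actual=T -> ctr[1]=1
Ev 7: PC=4 idx=1 pred=N actual=N -> ctr[1]=0
Ev 8: PC=4 idx=1 pred=N actual=T -> ctr[1]=1

Answer: 0 1 0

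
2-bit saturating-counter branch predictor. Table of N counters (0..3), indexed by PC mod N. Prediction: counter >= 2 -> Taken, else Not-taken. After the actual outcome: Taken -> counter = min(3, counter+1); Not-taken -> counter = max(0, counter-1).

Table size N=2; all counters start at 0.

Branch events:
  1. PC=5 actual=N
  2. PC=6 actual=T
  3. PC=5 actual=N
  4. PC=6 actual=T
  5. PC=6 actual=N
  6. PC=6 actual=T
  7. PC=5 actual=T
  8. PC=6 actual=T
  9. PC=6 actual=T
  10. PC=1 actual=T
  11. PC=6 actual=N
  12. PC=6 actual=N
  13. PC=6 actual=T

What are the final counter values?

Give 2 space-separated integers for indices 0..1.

Answer: 2 2

Derivation:
Ev 1: PC=5 idx=1 pred=N actual=N -> ctr[1]=0
Ev 2: PC=6 idx=0 pred=N actual=T -> ctr[0]=1
Ev 3: PC=5 idx=1 pred=N actual=N -> ctr[1]=0
Ev 4: PC=6 idx=0 pred=N actual=T -> ctr[0]=2
Ev 5: PC=6 idx=0 pred=T actual=N -> ctr[0]=1
Ev 6: PC=6 idx=0 pred=N actual=T -> ctr[0]=2
Ev 7: PC=5 idx=1 pred=N actual=T -> ctr[1]=1
Ev 8: PC=6 idx=0 pred=T actual=T -> ctr[0]=3
Ev 9: PC=6 idx=0 pred=T actual=T -> ctr[0]=3
Ev 10: PC=1 idx=1 pred=N actual=T -> ctr[1]=2
Ev 11: PC=6 idx=0 pred=T actual=N -> ctr[0]=2
Ev 12: PC=6 idx=0 pred=T actual=N -> ctr[0]=1
Ev 13: PC=6 idx=0 pred=N actual=T -> ctr[0]=2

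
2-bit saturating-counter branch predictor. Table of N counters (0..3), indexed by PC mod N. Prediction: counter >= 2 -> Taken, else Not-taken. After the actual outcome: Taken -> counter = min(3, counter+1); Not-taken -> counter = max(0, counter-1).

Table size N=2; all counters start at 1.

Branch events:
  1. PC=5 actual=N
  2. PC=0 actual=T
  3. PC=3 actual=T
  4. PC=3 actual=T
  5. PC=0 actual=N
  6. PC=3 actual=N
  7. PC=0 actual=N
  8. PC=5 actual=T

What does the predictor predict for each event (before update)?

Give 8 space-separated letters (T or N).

Ev 1: PC=5 idx=1 pred=N actual=N -> ctr[1]=0
Ev 2: PC=0 idx=0 pred=N actual=T -> ctr[0]=2
Ev 3: PC=3 idx=1 pred=N actual=T -> ctr[1]=1
Ev 4: PC=3 idx=1 pred=N actual=T -> ctr[1]=2
Ev 5: PC=0 idx=0 pred=T actual=N -> ctr[0]=1
Ev 6: PC=3 idx=1 pred=T actual=N -> ctr[1]=1
Ev 7: PC=0 idx=0 pred=N actual=N -> ctr[0]=0
Ev 8: PC=5 idx=1 pred=N actual=T -> ctr[1]=2

Answer: N N N N T T N N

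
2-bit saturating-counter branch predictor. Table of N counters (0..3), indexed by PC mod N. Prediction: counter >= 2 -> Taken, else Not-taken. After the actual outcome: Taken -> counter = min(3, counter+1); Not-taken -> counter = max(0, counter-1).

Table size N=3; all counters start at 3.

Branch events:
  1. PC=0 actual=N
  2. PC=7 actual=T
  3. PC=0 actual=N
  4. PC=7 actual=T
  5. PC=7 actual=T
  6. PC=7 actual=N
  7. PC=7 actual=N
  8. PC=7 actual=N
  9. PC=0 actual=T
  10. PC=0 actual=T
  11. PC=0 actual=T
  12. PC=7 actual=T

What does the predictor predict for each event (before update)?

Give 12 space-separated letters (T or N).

Ev 1: PC=0 idx=0 pred=T actual=N -> ctr[0]=2
Ev 2: PC=7 idx=1 pred=T actual=T -> ctr[1]=3
Ev 3: PC=0 idx=0 pred=T actual=N -> ctr[0]=1
Ev 4: PC=7 idx=1 pred=T actual=T -> ctr[1]=3
Ev 5: PC=7 idx=1 pred=T actual=T -> ctr[1]=3
Ev 6: PC=7 idx=1 pred=T actual=N -> ctr[1]=2
Ev 7: PC=7 idx=1 pred=T actual=N -> ctr[1]=1
Ev 8: PC=7 idx=1 pred=N actual=N -> ctr[1]=0
Ev 9: PC=0 idx=0 pred=N actual=T -> ctr[0]=2
Ev 10: PC=0 idx=0 pred=T actual=T -> ctr[0]=3
Ev 11: PC=0 idx=0 pred=T actual=T -> ctr[0]=3
Ev 12: PC=7 idx=1 pred=N actual=T -> ctr[1]=1

Answer: T T T T T T T N N T T N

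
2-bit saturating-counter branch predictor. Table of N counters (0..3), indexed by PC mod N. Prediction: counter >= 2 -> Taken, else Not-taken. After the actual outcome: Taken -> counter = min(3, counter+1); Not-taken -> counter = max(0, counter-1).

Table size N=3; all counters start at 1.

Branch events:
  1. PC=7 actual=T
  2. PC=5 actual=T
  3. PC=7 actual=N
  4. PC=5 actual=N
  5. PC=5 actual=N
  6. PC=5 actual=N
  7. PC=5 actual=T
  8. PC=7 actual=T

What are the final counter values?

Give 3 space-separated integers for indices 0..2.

Answer: 1 2 1

Derivation:
Ev 1: PC=7 idx=1 pred=N actual=T -> ctr[1]=2
Ev 2: PC=5 idx=2 pred=N actual=T -> ctr[2]=2
Ev 3: PC=7 idx=1 pred=T actual=N -> ctr[1]=1
Ev 4: PC=5 idx=2 pred=T actual=N -> ctr[2]=1
Ev 5: PC=5 idx=2 pred=N actual=N -> ctr[2]=0
Ev 6: PC=5 idx=2 pred=N actual=N -> ctr[2]=0
Ev 7: PC=5 idx=2 pred=N actual=T -> ctr[2]=1
Ev 8: PC=7 idx=1 pred=N actual=T -> ctr[1]=2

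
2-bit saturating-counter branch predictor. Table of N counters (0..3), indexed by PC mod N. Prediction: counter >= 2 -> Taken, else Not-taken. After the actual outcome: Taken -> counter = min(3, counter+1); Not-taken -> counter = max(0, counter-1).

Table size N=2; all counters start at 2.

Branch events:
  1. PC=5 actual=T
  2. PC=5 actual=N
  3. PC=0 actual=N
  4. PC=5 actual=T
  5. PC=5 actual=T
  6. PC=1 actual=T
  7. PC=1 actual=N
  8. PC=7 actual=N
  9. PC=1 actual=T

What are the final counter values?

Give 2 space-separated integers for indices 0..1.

Ev 1: PC=5 idx=1 pred=T actual=T -> ctr[1]=3
Ev 2: PC=5 idx=1 pred=T actual=N -> ctr[1]=2
Ev 3: PC=0 idx=0 pred=T actual=N -> ctr[0]=1
Ev 4: PC=5 idx=1 pred=T actual=T -> ctr[1]=3
Ev 5: PC=5 idx=1 pred=T actual=T -> ctr[1]=3
Ev 6: PC=1 idx=1 pred=T actual=T -> ctr[1]=3
Ev 7: PC=1 idx=1 pred=T actual=N -> ctr[1]=2
Ev 8: PC=7 idx=1 pred=T actual=N -> ctr[1]=1
Ev 9: PC=1 idx=1 pred=N actual=T -> ctr[1]=2

Answer: 1 2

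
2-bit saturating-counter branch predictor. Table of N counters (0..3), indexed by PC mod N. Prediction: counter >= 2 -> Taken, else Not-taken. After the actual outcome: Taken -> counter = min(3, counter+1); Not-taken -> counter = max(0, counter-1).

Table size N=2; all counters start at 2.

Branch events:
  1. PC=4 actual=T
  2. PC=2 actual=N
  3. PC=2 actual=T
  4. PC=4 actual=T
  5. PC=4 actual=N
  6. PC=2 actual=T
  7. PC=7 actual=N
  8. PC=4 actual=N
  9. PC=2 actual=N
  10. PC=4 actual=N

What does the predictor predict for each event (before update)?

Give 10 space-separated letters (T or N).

Ev 1: PC=4 idx=0 pred=T actual=T -> ctr[0]=3
Ev 2: PC=2 idx=0 pred=T actual=N -> ctr[0]=2
Ev 3: PC=2 idx=0 pred=T actual=T -> ctr[0]=3
Ev 4: PC=4 idx=0 pred=T actual=T -> ctr[0]=3
Ev 5: PC=4 idx=0 pred=T actual=N -> ctr[0]=2
Ev 6: PC=2 idx=0 pred=T actual=T -> ctr[0]=3
Ev 7: PC=7 idx=1 pred=T actual=N -> ctr[1]=1
Ev 8: PC=4 idx=0 pred=T actual=N -> ctr[0]=2
Ev 9: PC=2 idx=0 pred=T actual=N -> ctr[0]=1
Ev 10: PC=4 idx=0 pred=N actual=N -> ctr[0]=0

Answer: T T T T T T T T T N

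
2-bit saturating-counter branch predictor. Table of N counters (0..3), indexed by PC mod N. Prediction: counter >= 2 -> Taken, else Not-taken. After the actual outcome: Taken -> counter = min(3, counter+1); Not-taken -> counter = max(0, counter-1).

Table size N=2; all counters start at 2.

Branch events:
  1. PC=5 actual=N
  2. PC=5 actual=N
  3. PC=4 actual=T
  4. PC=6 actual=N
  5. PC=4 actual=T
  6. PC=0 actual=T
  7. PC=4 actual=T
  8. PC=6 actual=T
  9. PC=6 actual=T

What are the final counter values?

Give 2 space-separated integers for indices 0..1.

Ev 1: PC=5 idx=1 pred=T actual=N -> ctr[1]=1
Ev 2: PC=5 idx=1 pred=N actual=N -> ctr[1]=0
Ev 3: PC=4 idx=0 pred=T actual=T -> ctr[0]=3
Ev 4: PC=6 idx=0 pred=T actual=N -> ctr[0]=2
Ev 5: PC=4 idx=0 pred=T actual=T -> ctr[0]=3
Ev 6: PC=0 idx=0 pred=T actual=T -> ctr[0]=3
Ev 7: PC=4 idx=0 pred=T actual=T -> ctr[0]=3
Ev 8: PC=6 idx=0 pred=T actual=T -> ctr[0]=3
Ev 9: PC=6 idx=0 pred=T actual=T -> ctr[0]=3

Answer: 3 0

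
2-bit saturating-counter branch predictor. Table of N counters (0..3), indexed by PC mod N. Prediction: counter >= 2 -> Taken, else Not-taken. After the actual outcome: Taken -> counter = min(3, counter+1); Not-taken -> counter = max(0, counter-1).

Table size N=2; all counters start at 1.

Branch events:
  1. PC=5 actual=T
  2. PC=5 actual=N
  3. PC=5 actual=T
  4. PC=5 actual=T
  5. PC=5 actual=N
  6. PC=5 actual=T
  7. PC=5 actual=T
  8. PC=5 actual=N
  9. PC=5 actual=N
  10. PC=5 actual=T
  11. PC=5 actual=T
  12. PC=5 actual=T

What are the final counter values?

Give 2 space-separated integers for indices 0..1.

Answer: 1 3

Derivation:
Ev 1: PC=5 idx=1 pred=N actual=T -> ctr[1]=2
Ev 2: PC=5 idx=1 pred=T actual=N -> ctr[1]=1
Ev 3: PC=5 idx=1 pred=N actual=T -> ctr[1]=2
Ev 4: PC=5 idx=1 pred=T actual=T -> ctr[1]=3
Ev 5: PC=5 idx=1 pred=T actual=N -> ctr[1]=2
Ev 6: PC=5 idx=1 pred=T actual=T -> ctr[1]=3
Ev 7: PC=5 idx=1 pred=T actual=T -> ctr[1]=3
Ev 8: PC=5 idx=1 pred=T actual=N -> ctr[1]=2
Ev 9: PC=5 idx=1 pred=T actual=N -> ctr[1]=1
Ev 10: PC=5 idx=1 pred=N actual=T -> ctr[1]=2
Ev 11: PC=5 idx=1 pred=T actual=T -> ctr[1]=3
Ev 12: PC=5 idx=1 pred=T actual=T -> ctr[1]=3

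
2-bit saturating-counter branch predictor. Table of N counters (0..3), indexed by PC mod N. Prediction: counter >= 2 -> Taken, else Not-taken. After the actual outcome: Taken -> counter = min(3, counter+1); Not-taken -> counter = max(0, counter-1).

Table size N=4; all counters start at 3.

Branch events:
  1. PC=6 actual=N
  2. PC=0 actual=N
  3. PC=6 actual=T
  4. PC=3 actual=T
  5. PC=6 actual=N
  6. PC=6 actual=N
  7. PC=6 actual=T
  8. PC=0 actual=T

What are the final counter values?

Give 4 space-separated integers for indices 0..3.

Ev 1: PC=6 idx=2 pred=T actual=N -> ctr[2]=2
Ev 2: PC=0 idx=0 pred=T actual=N -> ctr[0]=2
Ev 3: PC=6 idx=2 pred=T actual=T -> ctr[2]=3
Ev 4: PC=3 idx=3 pred=T actual=T -> ctr[3]=3
Ev 5: PC=6 idx=2 pred=T actual=N -> ctr[2]=2
Ev 6: PC=6 idx=2 pred=T actual=N -> ctr[2]=1
Ev 7: PC=6 idx=2 pred=N actual=T -> ctr[2]=2
Ev 8: PC=0 idx=0 pred=T actual=T -> ctr[0]=3

Answer: 3 3 2 3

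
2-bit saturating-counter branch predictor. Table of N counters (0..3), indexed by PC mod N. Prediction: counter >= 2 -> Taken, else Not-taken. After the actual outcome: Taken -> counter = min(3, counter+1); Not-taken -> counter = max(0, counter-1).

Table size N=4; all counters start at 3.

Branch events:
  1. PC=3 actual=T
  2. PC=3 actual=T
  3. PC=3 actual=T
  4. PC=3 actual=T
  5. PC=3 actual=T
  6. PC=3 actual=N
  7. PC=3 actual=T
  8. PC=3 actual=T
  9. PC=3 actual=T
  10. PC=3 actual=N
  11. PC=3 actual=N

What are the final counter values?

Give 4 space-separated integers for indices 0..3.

Answer: 3 3 3 1

Derivation:
Ev 1: PC=3 idx=3 pred=T actual=T -> ctr[3]=3
Ev 2: PC=3 idx=3 pred=T actual=T -> ctr[3]=3
Ev 3: PC=3 idx=3 pred=T actual=T -> ctr[3]=3
Ev 4: PC=3 idx=3 pred=T actual=T -> ctr[3]=3
Ev 5: PC=3 idx=3 pred=T actual=T -> ctr[3]=3
Ev 6: PC=3 idx=3 pred=T actual=N -> ctr[3]=2
Ev 7: PC=3 idx=3 pred=T actual=T -> ctr[3]=3
Ev 8: PC=3 idx=3 pred=T actual=T -> ctr[3]=3
Ev 9: PC=3 idx=3 pred=T actual=T -> ctr[3]=3
Ev 10: PC=3 idx=3 pred=T actual=N -> ctr[3]=2
Ev 11: PC=3 idx=3 pred=T actual=N -> ctr[3]=1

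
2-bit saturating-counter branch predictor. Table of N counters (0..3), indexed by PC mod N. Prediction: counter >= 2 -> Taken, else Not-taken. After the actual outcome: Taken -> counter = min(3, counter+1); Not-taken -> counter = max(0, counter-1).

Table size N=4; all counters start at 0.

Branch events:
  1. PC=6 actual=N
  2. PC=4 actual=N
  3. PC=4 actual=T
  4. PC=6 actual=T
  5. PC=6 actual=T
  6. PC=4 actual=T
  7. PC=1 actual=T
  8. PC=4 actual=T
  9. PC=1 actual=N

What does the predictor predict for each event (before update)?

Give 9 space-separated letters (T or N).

Ev 1: PC=6 idx=2 pred=N actual=N -> ctr[2]=0
Ev 2: PC=4 idx=0 pred=N actual=N -> ctr[0]=0
Ev 3: PC=4 idx=0 pred=N actual=T -> ctr[0]=1
Ev 4: PC=6 idx=2 pred=N actual=T -> ctr[2]=1
Ev 5: PC=6 idx=2 pred=N actual=T -> ctr[2]=2
Ev 6: PC=4 idx=0 pred=N actual=T -> ctr[0]=2
Ev 7: PC=1 idx=1 pred=N actual=T -> ctr[1]=1
Ev 8: PC=4 idx=0 pred=T actual=T -> ctr[0]=3
Ev 9: PC=1 idx=1 pred=N actual=N -> ctr[1]=0

Answer: N N N N N N N T N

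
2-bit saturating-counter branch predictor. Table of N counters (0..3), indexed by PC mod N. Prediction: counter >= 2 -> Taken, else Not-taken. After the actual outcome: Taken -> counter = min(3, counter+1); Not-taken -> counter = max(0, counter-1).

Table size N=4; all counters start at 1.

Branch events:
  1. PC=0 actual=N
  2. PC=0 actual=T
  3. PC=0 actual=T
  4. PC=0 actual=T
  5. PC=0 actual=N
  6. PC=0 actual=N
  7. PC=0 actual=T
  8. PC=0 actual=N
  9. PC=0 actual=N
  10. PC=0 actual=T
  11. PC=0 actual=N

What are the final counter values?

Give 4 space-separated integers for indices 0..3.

Answer: 0 1 1 1

Derivation:
Ev 1: PC=0 idx=0 pred=N actual=N -> ctr[0]=0
Ev 2: PC=0 idx=0 pred=N actual=T -> ctr[0]=1
Ev 3: PC=0 idx=0 pred=N actual=T -> ctr[0]=2
Ev 4: PC=0 idx=0 pred=T actual=T -> ctr[0]=3
Ev 5: PC=0 idx=0 pred=T actual=N -> ctr[0]=2
Ev 6: PC=0 idx=0 pred=T actual=N -> ctr[0]=1
Ev 7: PC=0 idx=0 pred=N actual=T -> ctr[0]=2
Ev 8: PC=0 idx=0 pred=T actual=N -> ctr[0]=1
Ev 9: PC=0 idx=0 pred=N actual=N -> ctr[0]=0
Ev 10: PC=0 idx=0 pred=N actual=T -> ctr[0]=1
Ev 11: PC=0 idx=0 pred=N actual=N -> ctr[0]=0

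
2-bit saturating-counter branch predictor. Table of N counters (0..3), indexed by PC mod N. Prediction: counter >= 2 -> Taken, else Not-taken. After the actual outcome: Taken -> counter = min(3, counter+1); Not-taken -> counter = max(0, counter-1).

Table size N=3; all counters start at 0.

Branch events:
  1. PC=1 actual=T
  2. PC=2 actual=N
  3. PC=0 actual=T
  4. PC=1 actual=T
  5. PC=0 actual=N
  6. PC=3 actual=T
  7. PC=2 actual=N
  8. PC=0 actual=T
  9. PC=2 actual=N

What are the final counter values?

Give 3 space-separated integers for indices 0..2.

Ev 1: PC=1 idx=1 pred=N actual=T -> ctr[1]=1
Ev 2: PC=2 idx=2 pred=N actual=N -> ctr[2]=0
Ev 3: PC=0 idx=0 pred=N actual=T -> ctr[0]=1
Ev 4: PC=1 idx=1 pred=N actual=T -> ctr[1]=2
Ev 5: PC=0 idx=0 pred=N actual=N -> ctr[0]=0
Ev 6: PC=3 idx=0 pred=N actual=T -> ctr[0]=1
Ev 7: PC=2 idx=2 pred=N actual=N -> ctr[2]=0
Ev 8: PC=0 idx=0 pred=N actual=T -> ctr[0]=2
Ev 9: PC=2 idx=2 pred=N actual=N -> ctr[2]=0

Answer: 2 2 0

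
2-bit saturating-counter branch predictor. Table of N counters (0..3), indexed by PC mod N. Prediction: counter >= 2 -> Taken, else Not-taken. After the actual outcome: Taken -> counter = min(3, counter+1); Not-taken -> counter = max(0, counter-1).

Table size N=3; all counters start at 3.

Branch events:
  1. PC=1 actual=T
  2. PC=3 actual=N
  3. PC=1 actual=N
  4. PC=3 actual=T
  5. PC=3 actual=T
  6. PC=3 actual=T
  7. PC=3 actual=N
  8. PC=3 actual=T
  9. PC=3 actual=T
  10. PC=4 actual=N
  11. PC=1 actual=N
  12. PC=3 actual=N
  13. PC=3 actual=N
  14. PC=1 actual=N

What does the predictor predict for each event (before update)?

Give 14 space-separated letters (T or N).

Ev 1: PC=1 idx=1 pred=T actual=T -> ctr[1]=3
Ev 2: PC=3 idx=0 pred=T actual=N -> ctr[0]=2
Ev 3: PC=1 idx=1 pred=T actual=N -> ctr[1]=2
Ev 4: PC=3 idx=0 pred=T actual=T -> ctr[0]=3
Ev 5: PC=3 idx=0 pred=T actual=T -> ctr[0]=3
Ev 6: PC=3 idx=0 pred=T actual=T -> ctr[0]=3
Ev 7: PC=3 idx=0 pred=T actual=N -> ctr[0]=2
Ev 8: PC=3 idx=0 pred=T actual=T -> ctr[0]=3
Ev 9: PC=3 idx=0 pred=T actual=T -> ctr[0]=3
Ev 10: PC=4 idx=1 pred=T actual=N -> ctr[1]=1
Ev 11: PC=1 idx=1 pred=N actual=N -> ctr[1]=0
Ev 12: PC=3 idx=0 pred=T actual=N -> ctr[0]=2
Ev 13: PC=3 idx=0 pred=T actual=N -> ctr[0]=1
Ev 14: PC=1 idx=1 pred=N actual=N -> ctr[1]=0

Answer: T T T T T T T T T T N T T N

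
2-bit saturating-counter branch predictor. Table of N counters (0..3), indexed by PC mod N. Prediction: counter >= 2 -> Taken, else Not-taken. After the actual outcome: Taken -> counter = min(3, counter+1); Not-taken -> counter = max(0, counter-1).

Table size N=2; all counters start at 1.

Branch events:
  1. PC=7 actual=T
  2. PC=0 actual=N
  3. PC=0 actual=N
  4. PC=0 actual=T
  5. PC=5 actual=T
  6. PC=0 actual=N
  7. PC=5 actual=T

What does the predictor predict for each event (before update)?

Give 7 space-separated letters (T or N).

Answer: N N N N T N T

Derivation:
Ev 1: PC=7 idx=1 pred=N actual=T -> ctr[1]=2
Ev 2: PC=0 idx=0 pred=N actual=N -> ctr[0]=0
Ev 3: PC=0 idx=0 pred=N actual=N -> ctr[0]=0
Ev 4: PC=0 idx=0 pred=N actual=T -> ctr[0]=1
Ev 5: PC=5 idx=1 pred=T actual=T -> ctr[1]=3
Ev 6: PC=0 idx=0 pred=N actual=N -> ctr[0]=0
Ev 7: PC=5 idx=1 pred=T actual=T -> ctr[1]=3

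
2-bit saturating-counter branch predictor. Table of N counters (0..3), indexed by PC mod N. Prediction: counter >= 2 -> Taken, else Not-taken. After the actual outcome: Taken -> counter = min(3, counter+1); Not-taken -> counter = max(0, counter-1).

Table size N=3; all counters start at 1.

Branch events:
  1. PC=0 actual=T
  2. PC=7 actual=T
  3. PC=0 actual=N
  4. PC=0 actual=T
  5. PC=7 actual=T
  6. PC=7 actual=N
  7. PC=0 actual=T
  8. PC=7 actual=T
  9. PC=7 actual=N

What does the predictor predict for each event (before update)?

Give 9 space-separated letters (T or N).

Answer: N N T N T T T T T

Derivation:
Ev 1: PC=0 idx=0 pred=N actual=T -> ctr[0]=2
Ev 2: PC=7 idx=1 pred=N actual=T -> ctr[1]=2
Ev 3: PC=0 idx=0 pred=T actual=N -> ctr[0]=1
Ev 4: PC=0 idx=0 pred=N actual=T -> ctr[0]=2
Ev 5: PC=7 idx=1 pred=T actual=T -> ctr[1]=3
Ev 6: PC=7 idx=1 pred=T actual=N -> ctr[1]=2
Ev 7: PC=0 idx=0 pred=T actual=T -> ctr[0]=3
Ev 8: PC=7 idx=1 pred=T actual=T -> ctr[1]=3
Ev 9: PC=7 idx=1 pred=T actual=N -> ctr[1]=2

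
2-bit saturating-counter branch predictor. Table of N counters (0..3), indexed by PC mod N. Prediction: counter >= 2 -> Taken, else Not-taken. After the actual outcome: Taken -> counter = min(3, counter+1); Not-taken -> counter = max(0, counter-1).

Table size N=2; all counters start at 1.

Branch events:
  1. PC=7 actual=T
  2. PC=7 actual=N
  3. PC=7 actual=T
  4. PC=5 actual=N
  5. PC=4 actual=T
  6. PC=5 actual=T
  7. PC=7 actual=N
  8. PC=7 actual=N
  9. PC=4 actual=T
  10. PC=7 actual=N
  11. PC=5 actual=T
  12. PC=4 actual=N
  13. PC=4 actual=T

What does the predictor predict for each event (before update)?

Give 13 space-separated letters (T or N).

Ev 1: PC=7 idx=1 pred=N actual=T -> ctr[1]=2
Ev 2: PC=7 idx=1 pred=T actual=N -> ctr[1]=1
Ev 3: PC=7 idx=1 pred=N actual=T -> ctr[1]=2
Ev 4: PC=5 idx=1 pred=T actual=N -> ctr[1]=1
Ev 5: PC=4 idx=0 pred=N actual=T -> ctr[0]=2
Ev 6: PC=5 idx=1 pred=N actual=T -> ctr[1]=2
Ev 7: PC=7 idx=1 pred=T actual=N -> ctr[1]=1
Ev 8: PC=7 idx=1 pred=N actual=N -> ctr[1]=0
Ev 9: PC=4 idx=0 pred=T actual=T -> ctr[0]=3
Ev 10: PC=7 idx=1 pred=N actual=N -> ctr[1]=0
Ev 11: PC=5 idx=1 pred=N actual=T -> ctr[1]=1
Ev 12: PC=4 idx=0 pred=T actual=N -> ctr[0]=2
Ev 13: PC=4 idx=0 pred=T actual=T -> ctr[0]=3

Answer: N T N T N N T N T N N T T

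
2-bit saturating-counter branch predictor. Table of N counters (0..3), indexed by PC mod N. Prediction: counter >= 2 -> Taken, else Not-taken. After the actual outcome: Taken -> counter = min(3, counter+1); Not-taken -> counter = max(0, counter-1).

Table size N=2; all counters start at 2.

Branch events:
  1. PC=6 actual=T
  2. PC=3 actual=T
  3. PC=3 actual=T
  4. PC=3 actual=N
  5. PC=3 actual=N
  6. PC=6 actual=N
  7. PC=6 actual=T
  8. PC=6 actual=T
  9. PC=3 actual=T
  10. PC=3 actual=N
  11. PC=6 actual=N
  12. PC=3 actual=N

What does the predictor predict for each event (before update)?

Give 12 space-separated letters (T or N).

Answer: T T T T T T T T N T T N

Derivation:
Ev 1: PC=6 idx=0 pred=T actual=T -> ctr[0]=3
Ev 2: PC=3 idx=1 pred=T actual=T -> ctr[1]=3
Ev 3: PC=3 idx=1 pred=T actual=T -> ctr[1]=3
Ev 4: PC=3 idx=1 pred=T actual=N -> ctr[1]=2
Ev 5: PC=3 idx=1 pred=T actual=N -> ctr[1]=1
Ev 6: PC=6 idx=0 pred=T actual=N -> ctr[0]=2
Ev 7: PC=6 idx=0 pred=T actual=T -> ctr[0]=3
Ev 8: PC=6 idx=0 pred=T actual=T -> ctr[0]=3
Ev 9: PC=3 idx=1 pred=N actual=T -> ctr[1]=2
Ev 10: PC=3 idx=1 pred=T actual=N -> ctr[1]=1
Ev 11: PC=6 idx=0 pred=T actual=N -> ctr[0]=2
Ev 12: PC=3 idx=1 pred=N actual=N -> ctr[1]=0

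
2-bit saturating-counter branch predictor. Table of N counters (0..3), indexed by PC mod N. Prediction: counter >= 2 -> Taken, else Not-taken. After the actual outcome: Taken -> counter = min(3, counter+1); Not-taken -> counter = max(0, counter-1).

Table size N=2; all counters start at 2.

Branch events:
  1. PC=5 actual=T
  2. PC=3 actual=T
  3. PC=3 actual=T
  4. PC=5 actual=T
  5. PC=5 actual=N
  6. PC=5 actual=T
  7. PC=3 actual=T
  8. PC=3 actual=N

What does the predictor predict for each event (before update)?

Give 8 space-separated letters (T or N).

Ev 1: PC=5 idx=1 pred=T actual=T -> ctr[1]=3
Ev 2: PC=3 idx=1 pred=T actual=T -> ctr[1]=3
Ev 3: PC=3 idx=1 pred=T actual=T -> ctr[1]=3
Ev 4: PC=5 idx=1 pred=T actual=T -> ctr[1]=3
Ev 5: PC=5 idx=1 pred=T actual=N -> ctr[1]=2
Ev 6: PC=5 idx=1 pred=T actual=T -> ctr[1]=3
Ev 7: PC=3 idx=1 pred=T actual=T -> ctr[1]=3
Ev 8: PC=3 idx=1 pred=T actual=N -> ctr[1]=2

Answer: T T T T T T T T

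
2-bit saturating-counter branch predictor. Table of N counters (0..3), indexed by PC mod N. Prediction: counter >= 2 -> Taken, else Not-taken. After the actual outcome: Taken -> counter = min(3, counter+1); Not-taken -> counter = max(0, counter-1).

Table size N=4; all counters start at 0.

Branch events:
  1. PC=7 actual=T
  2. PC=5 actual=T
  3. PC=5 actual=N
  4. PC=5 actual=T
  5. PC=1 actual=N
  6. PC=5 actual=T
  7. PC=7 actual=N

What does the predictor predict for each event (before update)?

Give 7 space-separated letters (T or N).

Answer: N N N N N N N

Derivation:
Ev 1: PC=7 idx=3 pred=N actual=T -> ctr[3]=1
Ev 2: PC=5 idx=1 pred=N actual=T -> ctr[1]=1
Ev 3: PC=5 idx=1 pred=N actual=N -> ctr[1]=0
Ev 4: PC=5 idx=1 pred=N actual=T -> ctr[1]=1
Ev 5: PC=1 idx=1 pred=N actual=N -> ctr[1]=0
Ev 6: PC=5 idx=1 pred=N actual=T -> ctr[1]=1
Ev 7: PC=7 idx=3 pred=N actual=N -> ctr[3]=0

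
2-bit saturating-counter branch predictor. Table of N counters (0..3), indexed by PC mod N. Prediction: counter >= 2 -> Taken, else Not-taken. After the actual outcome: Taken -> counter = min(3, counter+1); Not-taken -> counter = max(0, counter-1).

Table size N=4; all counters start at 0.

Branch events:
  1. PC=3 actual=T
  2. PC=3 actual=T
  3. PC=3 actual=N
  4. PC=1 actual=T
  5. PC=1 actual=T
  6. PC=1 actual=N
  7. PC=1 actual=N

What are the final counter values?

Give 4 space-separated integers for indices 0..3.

Answer: 0 0 0 1

Derivation:
Ev 1: PC=3 idx=3 pred=N actual=T -> ctr[3]=1
Ev 2: PC=3 idx=3 pred=N actual=T -> ctr[3]=2
Ev 3: PC=3 idx=3 pred=T actual=N -> ctr[3]=1
Ev 4: PC=1 idx=1 pred=N actual=T -> ctr[1]=1
Ev 5: PC=1 idx=1 pred=N actual=T -> ctr[1]=2
Ev 6: PC=1 idx=1 pred=T actual=N -> ctr[1]=1
Ev 7: PC=1 idx=1 pred=N actual=N -> ctr[1]=0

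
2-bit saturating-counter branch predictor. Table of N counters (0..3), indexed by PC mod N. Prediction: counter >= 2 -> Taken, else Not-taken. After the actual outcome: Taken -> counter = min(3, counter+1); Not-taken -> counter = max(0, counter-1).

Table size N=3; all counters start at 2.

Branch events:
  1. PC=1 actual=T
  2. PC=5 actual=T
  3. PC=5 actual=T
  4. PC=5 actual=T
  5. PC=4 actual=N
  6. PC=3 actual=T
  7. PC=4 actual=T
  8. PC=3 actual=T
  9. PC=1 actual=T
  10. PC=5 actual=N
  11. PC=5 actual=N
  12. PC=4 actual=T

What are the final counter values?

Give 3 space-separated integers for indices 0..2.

Ev 1: PC=1 idx=1 pred=T actual=T -> ctr[1]=3
Ev 2: PC=5 idx=2 pred=T actual=T -> ctr[2]=3
Ev 3: PC=5 idx=2 pred=T actual=T -> ctr[2]=3
Ev 4: PC=5 idx=2 pred=T actual=T -> ctr[2]=3
Ev 5: PC=4 idx=1 pred=T actual=N -> ctr[1]=2
Ev 6: PC=3 idx=0 pred=T actual=T -> ctr[0]=3
Ev 7: PC=4 idx=1 pred=T actual=T -> ctr[1]=3
Ev 8: PC=3 idx=0 pred=T actual=T -> ctr[0]=3
Ev 9: PC=1 idx=1 pred=T actual=T -> ctr[1]=3
Ev 10: PC=5 idx=2 pred=T actual=N -> ctr[2]=2
Ev 11: PC=5 idx=2 pred=T actual=N -> ctr[2]=1
Ev 12: PC=4 idx=1 pred=T actual=T -> ctr[1]=3

Answer: 3 3 1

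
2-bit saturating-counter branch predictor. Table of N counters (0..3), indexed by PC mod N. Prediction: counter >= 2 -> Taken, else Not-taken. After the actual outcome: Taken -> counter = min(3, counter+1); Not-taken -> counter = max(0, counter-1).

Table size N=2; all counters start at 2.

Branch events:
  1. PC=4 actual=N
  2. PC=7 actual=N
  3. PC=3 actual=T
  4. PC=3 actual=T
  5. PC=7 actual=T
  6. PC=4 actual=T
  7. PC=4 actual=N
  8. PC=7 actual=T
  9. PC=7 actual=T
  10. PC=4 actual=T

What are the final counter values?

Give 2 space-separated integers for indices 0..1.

Answer: 2 3

Derivation:
Ev 1: PC=4 idx=0 pred=T actual=N -> ctr[0]=1
Ev 2: PC=7 idx=1 pred=T actual=N -> ctr[1]=1
Ev 3: PC=3 idx=1 pred=N actual=T -> ctr[1]=2
Ev 4: PC=3 idx=1 pred=T actual=T -> ctr[1]=3
Ev 5: PC=7 idx=1 pred=T actual=T -> ctr[1]=3
Ev 6: PC=4 idx=0 pred=N actual=T -> ctr[0]=2
Ev 7: PC=4 idx=0 pred=T actual=N -> ctr[0]=1
Ev 8: PC=7 idx=1 pred=T actual=T -> ctr[1]=3
Ev 9: PC=7 idx=1 pred=T actual=T -> ctr[1]=3
Ev 10: PC=4 idx=0 pred=N actual=T -> ctr[0]=2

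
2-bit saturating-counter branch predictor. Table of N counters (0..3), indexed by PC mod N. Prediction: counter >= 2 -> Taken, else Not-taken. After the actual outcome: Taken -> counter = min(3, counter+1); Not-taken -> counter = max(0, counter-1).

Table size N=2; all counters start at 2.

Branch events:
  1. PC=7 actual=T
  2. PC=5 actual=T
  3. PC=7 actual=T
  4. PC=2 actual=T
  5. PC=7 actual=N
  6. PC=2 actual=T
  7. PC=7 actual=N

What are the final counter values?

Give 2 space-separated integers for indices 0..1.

Ev 1: PC=7 idx=1 pred=T actual=T -> ctr[1]=3
Ev 2: PC=5 idx=1 pred=T actual=T -> ctr[1]=3
Ev 3: PC=7 idx=1 pred=T actual=T -> ctr[1]=3
Ev 4: PC=2 idx=0 pred=T actual=T -> ctr[0]=3
Ev 5: PC=7 idx=1 pred=T actual=N -> ctr[1]=2
Ev 6: PC=2 idx=0 pred=T actual=T -> ctr[0]=3
Ev 7: PC=7 idx=1 pred=T actual=N -> ctr[1]=1

Answer: 3 1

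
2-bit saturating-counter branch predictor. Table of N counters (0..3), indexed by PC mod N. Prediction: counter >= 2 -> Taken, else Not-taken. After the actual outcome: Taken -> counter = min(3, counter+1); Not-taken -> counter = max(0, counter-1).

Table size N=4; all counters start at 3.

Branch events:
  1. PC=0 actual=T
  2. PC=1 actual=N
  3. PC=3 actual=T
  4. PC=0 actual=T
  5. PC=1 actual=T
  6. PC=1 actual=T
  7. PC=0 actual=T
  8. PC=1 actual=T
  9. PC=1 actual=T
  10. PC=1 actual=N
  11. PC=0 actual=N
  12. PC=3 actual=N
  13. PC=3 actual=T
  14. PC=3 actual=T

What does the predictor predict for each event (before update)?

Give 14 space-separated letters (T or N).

Answer: T T T T T T T T T T T T T T

Derivation:
Ev 1: PC=0 idx=0 pred=T actual=T -> ctr[0]=3
Ev 2: PC=1 idx=1 pred=T actual=N -> ctr[1]=2
Ev 3: PC=3 idx=3 pred=T actual=T -> ctr[3]=3
Ev 4: PC=0 idx=0 pred=T actual=T -> ctr[0]=3
Ev 5: PC=1 idx=1 pred=T actual=T -> ctr[1]=3
Ev 6: PC=1 idx=1 pred=T actual=T -> ctr[1]=3
Ev 7: PC=0 idx=0 pred=T actual=T -> ctr[0]=3
Ev 8: PC=1 idx=1 pred=T actual=T -> ctr[1]=3
Ev 9: PC=1 idx=1 pred=T actual=T -> ctr[1]=3
Ev 10: PC=1 idx=1 pred=T actual=N -> ctr[1]=2
Ev 11: PC=0 idx=0 pred=T actual=N -> ctr[0]=2
Ev 12: PC=3 idx=3 pred=T actual=N -> ctr[3]=2
Ev 13: PC=3 idx=3 pred=T actual=T -> ctr[3]=3
Ev 14: PC=3 idx=3 pred=T actual=T -> ctr[3]=3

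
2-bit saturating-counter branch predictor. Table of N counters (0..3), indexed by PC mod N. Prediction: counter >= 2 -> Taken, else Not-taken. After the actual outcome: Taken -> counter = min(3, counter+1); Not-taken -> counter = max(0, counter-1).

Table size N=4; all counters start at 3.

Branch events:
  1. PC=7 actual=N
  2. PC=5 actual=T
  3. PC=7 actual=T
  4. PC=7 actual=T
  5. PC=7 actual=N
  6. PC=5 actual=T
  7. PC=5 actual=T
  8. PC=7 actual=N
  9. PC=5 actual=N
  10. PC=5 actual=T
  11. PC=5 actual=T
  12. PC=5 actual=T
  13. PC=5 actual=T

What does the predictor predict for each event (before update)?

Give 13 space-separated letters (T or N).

Ev 1: PC=7 idx=3 pred=T actual=N -> ctr[3]=2
Ev 2: PC=5 idx=1 pred=T actual=T -> ctr[1]=3
Ev 3: PC=7 idx=3 pred=T actual=T -> ctr[3]=3
Ev 4: PC=7 idx=3 pred=T actual=T -> ctr[3]=3
Ev 5: PC=7 idx=3 pred=T actual=N -> ctr[3]=2
Ev 6: PC=5 idx=1 pred=T actual=T -> ctr[1]=3
Ev 7: PC=5 idx=1 pred=T actual=T -> ctr[1]=3
Ev 8: PC=7 idx=3 pred=T actual=N -> ctr[3]=1
Ev 9: PC=5 idx=1 pred=T actual=N -> ctr[1]=2
Ev 10: PC=5 idx=1 pred=T actual=T -> ctr[1]=3
Ev 11: PC=5 idx=1 pred=T actual=T -> ctr[1]=3
Ev 12: PC=5 idx=1 pred=T actual=T -> ctr[1]=3
Ev 13: PC=5 idx=1 pred=T actual=T -> ctr[1]=3

Answer: T T T T T T T T T T T T T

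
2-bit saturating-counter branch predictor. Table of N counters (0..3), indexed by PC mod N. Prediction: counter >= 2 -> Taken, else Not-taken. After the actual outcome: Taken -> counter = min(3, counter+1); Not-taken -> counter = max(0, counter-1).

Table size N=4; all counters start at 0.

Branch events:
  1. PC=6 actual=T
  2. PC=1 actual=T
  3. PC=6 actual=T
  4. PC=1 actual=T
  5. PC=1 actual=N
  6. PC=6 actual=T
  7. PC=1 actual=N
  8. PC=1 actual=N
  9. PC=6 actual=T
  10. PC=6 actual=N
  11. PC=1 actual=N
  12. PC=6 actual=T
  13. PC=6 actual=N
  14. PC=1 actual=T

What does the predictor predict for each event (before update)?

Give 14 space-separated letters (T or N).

Ev 1: PC=6 idx=2 pred=N actual=T -> ctr[2]=1
Ev 2: PC=1 idx=1 pred=N actual=T -> ctr[1]=1
Ev 3: PC=6 idx=2 pred=N actual=T -> ctr[2]=2
Ev 4: PC=1 idx=1 pred=N actual=T -> ctr[1]=2
Ev 5: PC=1 idx=1 pred=T actual=N -> ctr[1]=1
Ev 6: PC=6 idx=2 pred=T actual=T -> ctr[2]=3
Ev 7: PC=1 idx=1 pred=N actual=N -> ctr[1]=0
Ev 8: PC=1 idx=1 pred=N actual=N -> ctr[1]=0
Ev 9: PC=6 idx=2 pred=T actual=T -> ctr[2]=3
Ev 10: PC=6 idx=2 pred=T actual=N -> ctr[2]=2
Ev 11: PC=1 idx=1 pred=N actual=N -> ctr[1]=0
Ev 12: PC=6 idx=2 pred=T actual=T -> ctr[2]=3
Ev 13: PC=6 idx=2 pred=T actual=N -> ctr[2]=2
Ev 14: PC=1 idx=1 pred=N actual=T -> ctr[1]=1

Answer: N N N N T T N N T T N T T N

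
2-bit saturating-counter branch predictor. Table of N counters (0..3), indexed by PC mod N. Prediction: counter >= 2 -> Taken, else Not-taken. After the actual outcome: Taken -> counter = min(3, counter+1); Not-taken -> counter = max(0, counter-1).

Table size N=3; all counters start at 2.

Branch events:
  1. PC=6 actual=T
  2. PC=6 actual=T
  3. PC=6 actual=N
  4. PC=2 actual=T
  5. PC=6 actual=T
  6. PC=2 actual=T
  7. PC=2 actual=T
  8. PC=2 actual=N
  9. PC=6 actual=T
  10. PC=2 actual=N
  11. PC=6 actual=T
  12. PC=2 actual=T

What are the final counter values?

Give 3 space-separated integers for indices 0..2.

Ev 1: PC=6 idx=0 pred=T actual=T -> ctr[0]=3
Ev 2: PC=6 idx=0 pred=T actual=T -> ctr[0]=3
Ev 3: PC=6 idx=0 pred=T actual=N -> ctr[0]=2
Ev 4: PC=2 idx=2 pred=T actual=T -> ctr[2]=3
Ev 5: PC=6 idx=0 pred=T actual=T -> ctr[0]=3
Ev 6: PC=2 idx=2 pred=T actual=T -> ctr[2]=3
Ev 7: PC=2 idx=2 pred=T actual=T -> ctr[2]=3
Ev 8: PC=2 idx=2 pred=T actual=N -> ctr[2]=2
Ev 9: PC=6 idx=0 pred=T actual=T -> ctr[0]=3
Ev 10: PC=2 idx=2 pred=T actual=N -> ctr[2]=1
Ev 11: PC=6 idx=0 pred=T actual=T -> ctr[0]=3
Ev 12: PC=2 idx=2 pred=N actual=T -> ctr[2]=2

Answer: 3 2 2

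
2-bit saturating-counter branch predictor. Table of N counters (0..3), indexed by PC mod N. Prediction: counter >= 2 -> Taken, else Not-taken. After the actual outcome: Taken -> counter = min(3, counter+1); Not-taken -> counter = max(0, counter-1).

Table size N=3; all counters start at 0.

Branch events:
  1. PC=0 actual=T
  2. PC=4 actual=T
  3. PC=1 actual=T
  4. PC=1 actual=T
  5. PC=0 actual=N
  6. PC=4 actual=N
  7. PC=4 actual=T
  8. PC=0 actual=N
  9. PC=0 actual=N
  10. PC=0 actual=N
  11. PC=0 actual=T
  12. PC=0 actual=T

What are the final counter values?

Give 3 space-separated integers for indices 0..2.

Ev 1: PC=0 idx=0 pred=N actual=T -> ctr[0]=1
Ev 2: PC=4 idx=1 pred=N actual=T -> ctr[1]=1
Ev 3: PC=1 idx=1 pred=N actual=T -> ctr[1]=2
Ev 4: PC=1 idx=1 pred=T actual=T -> ctr[1]=3
Ev 5: PC=0 idx=0 pred=N actual=N -> ctr[0]=0
Ev 6: PC=4 idx=1 pred=T actual=N -> ctr[1]=2
Ev 7: PC=4 idx=1 pred=T actual=T -> ctr[1]=3
Ev 8: PC=0 idx=0 pred=N actual=N -> ctr[0]=0
Ev 9: PC=0 idx=0 pred=N actual=N -> ctr[0]=0
Ev 10: PC=0 idx=0 pred=N actual=N -> ctr[0]=0
Ev 11: PC=0 idx=0 pred=N actual=T -> ctr[0]=1
Ev 12: PC=0 idx=0 pred=N actual=T -> ctr[0]=2

Answer: 2 3 0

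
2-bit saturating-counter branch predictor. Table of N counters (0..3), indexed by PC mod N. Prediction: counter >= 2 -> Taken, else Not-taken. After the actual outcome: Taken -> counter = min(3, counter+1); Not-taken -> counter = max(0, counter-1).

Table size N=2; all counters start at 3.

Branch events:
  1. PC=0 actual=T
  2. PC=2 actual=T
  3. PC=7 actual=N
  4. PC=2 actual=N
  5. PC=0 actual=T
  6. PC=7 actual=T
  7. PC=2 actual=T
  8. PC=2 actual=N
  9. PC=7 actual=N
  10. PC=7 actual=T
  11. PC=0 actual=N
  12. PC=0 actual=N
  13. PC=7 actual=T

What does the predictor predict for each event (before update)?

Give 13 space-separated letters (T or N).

Answer: T T T T T T T T T T T N T

Derivation:
Ev 1: PC=0 idx=0 pred=T actual=T -> ctr[0]=3
Ev 2: PC=2 idx=0 pred=T actual=T -> ctr[0]=3
Ev 3: PC=7 idx=1 pred=T actual=N -> ctr[1]=2
Ev 4: PC=2 idx=0 pred=T actual=N -> ctr[0]=2
Ev 5: PC=0 idx=0 pred=T actual=T -> ctr[0]=3
Ev 6: PC=7 idx=1 pred=T actual=T -> ctr[1]=3
Ev 7: PC=2 idx=0 pred=T actual=T -> ctr[0]=3
Ev 8: PC=2 idx=0 pred=T actual=N -> ctr[0]=2
Ev 9: PC=7 idx=1 pred=T actual=N -> ctr[1]=2
Ev 10: PC=7 idx=1 pred=T actual=T -> ctr[1]=3
Ev 11: PC=0 idx=0 pred=T actual=N -> ctr[0]=1
Ev 12: PC=0 idx=0 pred=N actual=N -> ctr[0]=0
Ev 13: PC=7 idx=1 pred=T actual=T -> ctr[1]=3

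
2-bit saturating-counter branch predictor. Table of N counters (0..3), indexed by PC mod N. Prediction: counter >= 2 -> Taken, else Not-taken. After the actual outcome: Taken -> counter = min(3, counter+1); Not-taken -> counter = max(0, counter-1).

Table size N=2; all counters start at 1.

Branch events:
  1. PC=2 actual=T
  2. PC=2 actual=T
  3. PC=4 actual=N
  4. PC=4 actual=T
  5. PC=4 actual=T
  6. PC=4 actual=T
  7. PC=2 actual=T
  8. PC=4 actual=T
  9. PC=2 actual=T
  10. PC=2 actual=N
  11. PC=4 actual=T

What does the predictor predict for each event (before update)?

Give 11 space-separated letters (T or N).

Answer: N T T T T T T T T T T

Derivation:
Ev 1: PC=2 idx=0 pred=N actual=T -> ctr[0]=2
Ev 2: PC=2 idx=0 pred=T actual=T -> ctr[0]=3
Ev 3: PC=4 idx=0 pred=T actual=N -> ctr[0]=2
Ev 4: PC=4 idx=0 pred=T actual=T -> ctr[0]=3
Ev 5: PC=4 idx=0 pred=T actual=T -> ctr[0]=3
Ev 6: PC=4 idx=0 pred=T actual=T -> ctr[0]=3
Ev 7: PC=2 idx=0 pred=T actual=T -> ctr[0]=3
Ev 8: PC=4 idx=0 pred=T actual=T -> ctr[0]=3
Ev 9: PC=2 idx=0 pred=T actual=T -> ctr[0]=3
Ev 10: PC=2 idx=0 pred=T actual=N -> ctr[0]=2
Ev 11: PC=4 idx=0 pred=T actual=T -> ctr[0]=3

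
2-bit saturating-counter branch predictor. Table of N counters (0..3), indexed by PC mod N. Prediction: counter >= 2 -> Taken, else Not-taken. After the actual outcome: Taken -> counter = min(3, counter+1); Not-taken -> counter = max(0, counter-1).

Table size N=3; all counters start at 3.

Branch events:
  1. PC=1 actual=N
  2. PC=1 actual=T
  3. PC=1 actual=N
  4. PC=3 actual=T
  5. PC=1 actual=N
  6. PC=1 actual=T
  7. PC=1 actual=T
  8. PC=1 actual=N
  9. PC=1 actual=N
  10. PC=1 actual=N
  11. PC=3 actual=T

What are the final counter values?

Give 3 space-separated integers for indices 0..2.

Answer: 3 0 3

Derivation:
Ev 1: PC=1 idx=1 pred=T actual=N -> ctr[1]=2
Ev 2: PC=1 idx=1 pred=T actual=T -> ctr[1]=3
Ev 3: PC=1 idx=1 pred=T actual=N -> ctr[1]=2
Ev 4: PC=3 idx=0 pred=T actual=T -> ctr[0]=3
Ev 5: PC=1 idx=1 pred=T actual=N -> ctr[1]=1
Ev 6: PC=1 idx=1 pred=N actual=T -> ctr[1]=2
Ev 7: PC=1 idx=1 pred=T actual=T -> ctr[1]=3
Ev 8: PC=1 idx=1 pred=T actual=N -> ctr[1]=2
Ev 9: PC=1 idx=1 pred=T actual=N -> ctr[1]=1
Ev 10: PC=1 idx=1 pred=N actual=N -> ctr[1]=0
Ev 11: PC=3 idx=0 pred=T actual=T -> ctr[0]=3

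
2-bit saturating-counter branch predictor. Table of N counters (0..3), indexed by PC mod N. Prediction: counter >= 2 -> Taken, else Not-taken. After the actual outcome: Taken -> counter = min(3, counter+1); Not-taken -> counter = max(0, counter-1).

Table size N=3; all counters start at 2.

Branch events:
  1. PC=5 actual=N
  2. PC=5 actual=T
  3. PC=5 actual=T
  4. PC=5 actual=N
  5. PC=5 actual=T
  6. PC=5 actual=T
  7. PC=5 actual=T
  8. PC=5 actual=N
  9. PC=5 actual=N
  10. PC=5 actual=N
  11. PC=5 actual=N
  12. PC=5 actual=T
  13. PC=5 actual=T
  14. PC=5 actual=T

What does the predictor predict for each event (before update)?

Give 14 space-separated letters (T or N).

Answer: T N T T T T T T T N N N N T

Derivation:
Ev 1: PC=5 idx=2 pred=T actual=N -> ctr[2]=1
Ev 2: PC=5 idx=2 pred=N actual=T -> ctr[2]=2
Ev 3: PC=5 idx=2 pred=T actual=T -> ctr[2]=3
Ev 4: PC=5 idx=2 pred=T actual=N -> ctr[2]=2
Ev 5: PC=5 idx=2 pred=T actual=T -> ctr[2]=3
Ev 6: PC=5 idx=2 pred=T actual=T -> ctr[2]=3
Ev 7: PC=5 idx=2 pred=T actual=T -> ctr[2]=3
Ev 8: PC=5 idx=2 pred=T actual=N -> ctr[2]=2
Ev 9: PC=5 idx=2 pred=T actual=N -> ctr[2]=1
Ev 10: PC=5 idx=2 pred=N actual=N -> ctr[2]=0
Ev 11: PC=5 idx=2 pred=N actual=N -> ctr[2]=0
Ev 12: PC=5 idx=2 pred=N actual=T -> ctr[2]=1
Ev 13: PC=5 idx=2 pred=N actual=T -> ctr[2]=2
Ev 14: PC=5 idx=2 pred=T actual=T -> ctr[2]=3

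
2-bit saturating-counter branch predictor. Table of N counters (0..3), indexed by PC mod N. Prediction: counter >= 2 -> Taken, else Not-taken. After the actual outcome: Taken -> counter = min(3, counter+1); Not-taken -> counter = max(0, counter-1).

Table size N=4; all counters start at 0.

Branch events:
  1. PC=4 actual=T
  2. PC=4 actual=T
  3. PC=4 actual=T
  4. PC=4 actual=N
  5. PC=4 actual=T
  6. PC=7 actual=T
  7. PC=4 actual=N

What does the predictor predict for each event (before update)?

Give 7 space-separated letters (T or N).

Answer: N N T T T N T

Derivation:
Ev 1: PC=4 idx=0 pred=N actual=T -> ctr[0]=1
Ev 2: PC=4 idx=0 pred=N actual=T -> ctr[0]=2
Ev 3: PC=4 idx=0 pred=T actual=T -> ctr[0]=3
Ev 4: PC=4 idx=0 pred=T actual=N -> ctr[0]=2
Ev 5: PC=4 idx=0 pred=T actual=T -> ctr[0]=3
Ev 6: PC=7 idx=3 pred=N actual=T -> ctr[3]=1
Ev 7: PC=4 idx=0 pred=T actual=N -> ctr[0]=2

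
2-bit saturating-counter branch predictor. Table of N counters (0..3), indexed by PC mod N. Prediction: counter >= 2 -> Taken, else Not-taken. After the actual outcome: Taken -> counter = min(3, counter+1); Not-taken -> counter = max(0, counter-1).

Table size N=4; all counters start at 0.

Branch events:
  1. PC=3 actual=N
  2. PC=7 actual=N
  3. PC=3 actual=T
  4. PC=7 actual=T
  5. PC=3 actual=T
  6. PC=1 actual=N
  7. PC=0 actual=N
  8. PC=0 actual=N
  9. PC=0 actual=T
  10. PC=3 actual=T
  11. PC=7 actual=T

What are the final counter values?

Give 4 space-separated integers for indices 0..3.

Answer: 1 0 0 3

Derivation:
Ev 1: PC=3 idx=3 pred=N actual=N -> ctr[3]=0
Ev 2: PC=7 idx=3 pred=N actual=N -> ctr[3]=0
Ev 3: PC=3 idx=3 pred=N actual=T -> ctr[3]=1
Ev 4: PC=7 idx=3 pred=N actual=T -> ctr[3]=2
Ev 5: PC=3 idx=3 pred=T actual=T -> ctr[3]=3
Ev 6: PC=1 idx=1 pred=N actual=N -> ctr[1]=0
Ev 7: PC=0 idx=0 pred=N actual=N -> ctr[0]=0
Ev 8: PC=0 idx=0 pred=N actual=N -> ctr[0]=0
Ev 9: PC=0 idx=0 pred=N actual=T -> ctr[0]=1
Ev 10: PC=3 idx=3 pred=T actual=T -> ctr[3]=3
Ev 11: PC=7 idx=3 pred=T actual=T -> ctr[3]=3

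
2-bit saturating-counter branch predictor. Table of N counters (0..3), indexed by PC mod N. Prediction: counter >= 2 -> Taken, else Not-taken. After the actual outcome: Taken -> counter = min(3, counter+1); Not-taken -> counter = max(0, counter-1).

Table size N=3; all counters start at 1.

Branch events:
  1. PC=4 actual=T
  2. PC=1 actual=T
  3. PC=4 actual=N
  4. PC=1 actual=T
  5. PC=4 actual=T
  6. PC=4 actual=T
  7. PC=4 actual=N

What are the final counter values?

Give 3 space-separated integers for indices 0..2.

Ev 1: PC=4 idx=1 pred=N actual=T -> ctr[1]=2
Ev 2: PC=1 idx=1 pred=T actual=T -> ctr[1]=3
Ev 3: PC=4 idx=1 pred=T actual=N -> ctr[1]=2
Ev 4: PC=1 idx=1 pred=T actual=T -> ctr[1]=3
Ev 5: PC=4 idx=1 pred=T actual=T -> ctr[1]=3
Ev 6: PC=4 idx=1 pred=T actual=T -> ctr[1]=3
Ev 7: PC=4 idx=1 pred=T actual=N -> ctr[1]=2

Answer: 1 2 1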